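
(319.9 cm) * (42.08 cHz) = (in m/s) 1.346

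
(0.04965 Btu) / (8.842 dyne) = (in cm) 5.924e+07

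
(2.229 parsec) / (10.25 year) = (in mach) 6.249e+05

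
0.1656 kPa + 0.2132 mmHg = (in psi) 0.02814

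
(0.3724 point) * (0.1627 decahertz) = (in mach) 6.277e-07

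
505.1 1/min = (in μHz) 8.418e+06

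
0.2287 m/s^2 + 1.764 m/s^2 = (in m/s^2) 1.993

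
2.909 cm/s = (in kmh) 0.1047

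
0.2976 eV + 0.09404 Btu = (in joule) 99.22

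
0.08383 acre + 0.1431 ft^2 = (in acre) 0.08383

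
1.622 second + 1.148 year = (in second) 3.62e+07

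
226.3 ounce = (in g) 6415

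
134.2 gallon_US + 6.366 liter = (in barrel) 3.235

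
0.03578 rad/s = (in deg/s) 2.05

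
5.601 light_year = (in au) 3.542e+05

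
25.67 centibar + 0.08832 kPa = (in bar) 0.2576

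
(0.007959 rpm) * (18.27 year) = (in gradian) 3.057e+07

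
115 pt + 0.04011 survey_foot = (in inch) 2.079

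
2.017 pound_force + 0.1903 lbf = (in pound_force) 2.207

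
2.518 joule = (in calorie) 0.6018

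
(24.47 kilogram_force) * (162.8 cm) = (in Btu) 0.3703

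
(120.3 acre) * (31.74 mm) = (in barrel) 9.719e+04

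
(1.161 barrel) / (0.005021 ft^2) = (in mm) 3.957e+05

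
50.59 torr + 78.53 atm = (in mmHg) 5.973e+04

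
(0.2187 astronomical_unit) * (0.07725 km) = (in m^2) 2.527e+12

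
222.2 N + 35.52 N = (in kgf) 26.28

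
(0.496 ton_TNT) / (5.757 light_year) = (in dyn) 0.00381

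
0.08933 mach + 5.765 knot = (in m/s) 33.38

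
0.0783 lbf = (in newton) 0.3483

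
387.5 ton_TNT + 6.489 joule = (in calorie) 3.875e+11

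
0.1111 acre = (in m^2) 449.6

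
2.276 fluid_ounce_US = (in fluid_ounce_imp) 2.369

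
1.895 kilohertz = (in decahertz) 189.5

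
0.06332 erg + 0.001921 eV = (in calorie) 1.513e-09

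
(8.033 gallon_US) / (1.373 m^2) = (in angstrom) 2.215e+08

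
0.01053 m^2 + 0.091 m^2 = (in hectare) 1.015e-05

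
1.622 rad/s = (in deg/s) 92.93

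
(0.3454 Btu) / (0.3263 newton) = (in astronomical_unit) 7.465e-09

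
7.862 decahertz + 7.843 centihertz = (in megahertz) 7.87e-05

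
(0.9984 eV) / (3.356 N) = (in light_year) 5.038e-36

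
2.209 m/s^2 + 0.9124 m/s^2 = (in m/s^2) 3.121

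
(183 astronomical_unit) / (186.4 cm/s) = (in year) 4.657e+05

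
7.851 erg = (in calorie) 1.876e-07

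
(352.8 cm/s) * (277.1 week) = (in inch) 2.328e+10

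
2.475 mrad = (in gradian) 0.1576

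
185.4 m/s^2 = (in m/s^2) 185.4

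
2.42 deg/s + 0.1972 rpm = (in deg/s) 3.603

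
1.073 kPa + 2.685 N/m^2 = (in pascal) 1076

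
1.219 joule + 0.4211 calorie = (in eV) 1.861e+19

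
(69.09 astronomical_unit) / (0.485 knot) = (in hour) 1.151e+10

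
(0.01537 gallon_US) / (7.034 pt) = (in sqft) 0.2524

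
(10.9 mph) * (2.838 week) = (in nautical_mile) 4516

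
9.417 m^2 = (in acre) 0.002327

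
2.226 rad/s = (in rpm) 21.26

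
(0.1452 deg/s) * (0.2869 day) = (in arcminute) 2.16e+05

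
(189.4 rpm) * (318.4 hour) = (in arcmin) 7.816e+10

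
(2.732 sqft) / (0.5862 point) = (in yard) 1342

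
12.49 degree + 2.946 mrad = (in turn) 0.03516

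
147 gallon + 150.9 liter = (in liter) 707.4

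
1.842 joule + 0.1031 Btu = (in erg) 1.106e+09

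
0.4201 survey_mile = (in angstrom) 6.761e+12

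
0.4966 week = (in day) 3.476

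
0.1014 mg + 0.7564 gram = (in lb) 0.001668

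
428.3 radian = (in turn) 68.17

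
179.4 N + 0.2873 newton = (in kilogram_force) 18.32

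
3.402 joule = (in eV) 2.123e+19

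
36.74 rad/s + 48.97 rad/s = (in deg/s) 4911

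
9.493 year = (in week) 495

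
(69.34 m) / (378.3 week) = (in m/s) 3.031e-07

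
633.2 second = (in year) 2.008e-05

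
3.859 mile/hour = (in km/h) 6.21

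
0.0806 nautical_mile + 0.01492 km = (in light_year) 1.736e-14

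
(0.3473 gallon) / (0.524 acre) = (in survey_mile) 3.852e-10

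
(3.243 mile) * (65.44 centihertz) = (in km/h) 1.23e+04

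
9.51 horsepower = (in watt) 7092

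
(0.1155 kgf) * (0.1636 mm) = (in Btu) 1.756e-07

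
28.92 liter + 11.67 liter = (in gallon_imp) 8.929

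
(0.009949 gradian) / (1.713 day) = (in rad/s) 1.056e-09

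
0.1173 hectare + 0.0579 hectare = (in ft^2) 1.886e+04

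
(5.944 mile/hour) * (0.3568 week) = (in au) 3.833e-06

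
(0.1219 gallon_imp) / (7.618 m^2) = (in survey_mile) 4.52e-08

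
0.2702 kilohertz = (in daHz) 27.02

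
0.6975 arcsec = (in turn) 5.382e-07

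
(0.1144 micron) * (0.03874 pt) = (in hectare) 1.563e-16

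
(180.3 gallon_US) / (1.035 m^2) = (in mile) 0.0004098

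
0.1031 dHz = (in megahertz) 1.031e-08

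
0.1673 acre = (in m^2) 677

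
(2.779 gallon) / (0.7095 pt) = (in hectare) 0.004203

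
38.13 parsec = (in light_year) 124.4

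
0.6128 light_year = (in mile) 3.602e+12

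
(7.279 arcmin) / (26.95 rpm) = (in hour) 2.084e-07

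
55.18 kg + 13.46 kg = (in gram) 6.864e+04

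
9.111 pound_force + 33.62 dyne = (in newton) 40.53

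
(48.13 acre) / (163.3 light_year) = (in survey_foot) 4.136e-13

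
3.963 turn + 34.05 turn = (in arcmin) 8.211e+05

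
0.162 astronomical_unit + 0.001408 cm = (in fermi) 2.423e+25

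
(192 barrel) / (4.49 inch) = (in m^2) 267.7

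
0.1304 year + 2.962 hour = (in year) 0.1307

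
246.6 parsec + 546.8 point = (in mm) 7.609e+21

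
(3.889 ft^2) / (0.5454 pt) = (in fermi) 1.878e+18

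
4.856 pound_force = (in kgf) 2.203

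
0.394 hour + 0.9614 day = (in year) 0.002679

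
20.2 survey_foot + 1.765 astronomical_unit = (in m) 2.64e+11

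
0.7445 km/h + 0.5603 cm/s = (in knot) 0.4129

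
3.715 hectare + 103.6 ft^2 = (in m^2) 3.716e+04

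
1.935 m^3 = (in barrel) 12.17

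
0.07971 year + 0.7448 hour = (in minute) 4.194e+04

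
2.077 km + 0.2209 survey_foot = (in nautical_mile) 1.122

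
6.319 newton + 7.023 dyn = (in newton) 6.319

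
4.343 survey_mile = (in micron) 6.989e+09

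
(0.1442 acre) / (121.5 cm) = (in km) 0.4803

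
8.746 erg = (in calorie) 2.09e-07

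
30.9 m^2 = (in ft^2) 332.6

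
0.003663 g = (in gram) 0.003663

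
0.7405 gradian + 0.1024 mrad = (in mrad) 11.73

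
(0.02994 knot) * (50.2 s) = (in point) 2192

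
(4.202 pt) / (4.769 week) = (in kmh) 1.85e-09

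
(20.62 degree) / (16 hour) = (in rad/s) 6.248e-06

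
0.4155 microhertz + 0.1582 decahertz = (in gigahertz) 1.582e-09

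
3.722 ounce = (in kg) 0.1055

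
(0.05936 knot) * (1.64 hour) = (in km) 0.1803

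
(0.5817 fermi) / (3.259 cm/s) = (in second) 1.785e-14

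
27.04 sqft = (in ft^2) 27.04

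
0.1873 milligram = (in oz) 6.607e-06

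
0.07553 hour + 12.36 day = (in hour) 296.7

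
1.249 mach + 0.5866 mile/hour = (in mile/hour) 951.9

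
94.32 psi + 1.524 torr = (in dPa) 6.505e+06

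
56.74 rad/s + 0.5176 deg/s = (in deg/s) 3251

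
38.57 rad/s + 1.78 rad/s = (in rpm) 385.3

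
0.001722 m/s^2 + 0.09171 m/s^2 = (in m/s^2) 0.09343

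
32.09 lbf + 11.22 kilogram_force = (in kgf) 25.78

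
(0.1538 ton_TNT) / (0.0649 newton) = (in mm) 9.915e+12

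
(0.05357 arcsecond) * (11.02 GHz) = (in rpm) 2.733e+04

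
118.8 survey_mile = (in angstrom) 1.912e+15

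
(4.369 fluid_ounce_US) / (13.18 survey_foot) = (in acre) 7.948e-09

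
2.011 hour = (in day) 0.08379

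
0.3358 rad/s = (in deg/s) 19.24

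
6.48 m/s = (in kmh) 23.33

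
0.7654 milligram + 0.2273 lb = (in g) 103.1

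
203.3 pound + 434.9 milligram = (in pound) 203.3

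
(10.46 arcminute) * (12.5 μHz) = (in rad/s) 3.803e-08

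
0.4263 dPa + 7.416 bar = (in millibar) 7416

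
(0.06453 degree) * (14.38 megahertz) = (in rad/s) 1.62e+04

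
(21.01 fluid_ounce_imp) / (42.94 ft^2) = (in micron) 149.6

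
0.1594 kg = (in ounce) 5.623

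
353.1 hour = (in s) 1.271e+06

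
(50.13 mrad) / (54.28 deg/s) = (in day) 6.124e-07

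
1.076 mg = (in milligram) 1.076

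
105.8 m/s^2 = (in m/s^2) 105.8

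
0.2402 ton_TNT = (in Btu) 9.526e+05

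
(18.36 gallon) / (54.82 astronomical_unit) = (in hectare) 8.475e-19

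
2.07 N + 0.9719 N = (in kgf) 0.3102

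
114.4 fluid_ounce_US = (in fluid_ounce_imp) 119.1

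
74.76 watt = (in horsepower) 0.1003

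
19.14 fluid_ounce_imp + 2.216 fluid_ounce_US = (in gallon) 0.161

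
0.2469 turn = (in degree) 88.88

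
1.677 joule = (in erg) 1.677e+07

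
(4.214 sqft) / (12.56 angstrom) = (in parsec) 1.01e-08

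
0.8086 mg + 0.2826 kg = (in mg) 2.826e+05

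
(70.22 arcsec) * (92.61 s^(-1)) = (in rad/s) 0.03153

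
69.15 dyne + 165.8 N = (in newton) 165.8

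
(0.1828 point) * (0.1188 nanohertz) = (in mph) 1.714e-14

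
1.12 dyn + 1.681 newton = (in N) 1.681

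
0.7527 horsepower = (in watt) 561.3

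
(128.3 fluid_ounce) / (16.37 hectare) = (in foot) 7.604e-08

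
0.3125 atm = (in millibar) 316.6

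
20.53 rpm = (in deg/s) 123.2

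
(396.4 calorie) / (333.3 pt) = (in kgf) 1438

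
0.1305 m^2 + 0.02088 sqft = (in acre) 3.273e-05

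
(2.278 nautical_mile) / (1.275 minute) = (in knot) 107.2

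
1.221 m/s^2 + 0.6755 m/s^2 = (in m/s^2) 1.897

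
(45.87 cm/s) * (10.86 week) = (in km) 3013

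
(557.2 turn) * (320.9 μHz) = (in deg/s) 64.37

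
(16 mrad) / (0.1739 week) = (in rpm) 1.453e-06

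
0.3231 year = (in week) 16.85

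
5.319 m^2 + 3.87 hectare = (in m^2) 3.871e+04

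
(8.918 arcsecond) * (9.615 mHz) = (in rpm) 3.97e-06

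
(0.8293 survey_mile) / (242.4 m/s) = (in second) 5.506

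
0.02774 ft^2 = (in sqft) 0.02774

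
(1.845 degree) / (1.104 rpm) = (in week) 4.605e-07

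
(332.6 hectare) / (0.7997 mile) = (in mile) 1.606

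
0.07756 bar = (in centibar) 7.756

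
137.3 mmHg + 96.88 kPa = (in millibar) 1152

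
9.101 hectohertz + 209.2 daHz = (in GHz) 3.002e-06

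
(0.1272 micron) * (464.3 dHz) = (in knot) 1.148e-05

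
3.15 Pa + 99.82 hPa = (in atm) 0.09855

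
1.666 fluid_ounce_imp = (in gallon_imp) 0.01041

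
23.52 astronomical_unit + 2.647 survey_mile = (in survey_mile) 2.186e+09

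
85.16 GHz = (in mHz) 8.516e+13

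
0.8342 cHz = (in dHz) 0.08342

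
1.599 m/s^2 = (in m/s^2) 1.599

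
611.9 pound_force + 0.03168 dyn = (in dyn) 2.722e+08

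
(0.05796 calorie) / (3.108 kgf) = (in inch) 0.3132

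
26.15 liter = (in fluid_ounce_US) 884.2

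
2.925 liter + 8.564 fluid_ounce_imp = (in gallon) 0.837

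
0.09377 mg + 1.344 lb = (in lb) 1.344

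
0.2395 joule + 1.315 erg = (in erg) 2.395e+06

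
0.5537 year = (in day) 202.1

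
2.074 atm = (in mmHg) 1576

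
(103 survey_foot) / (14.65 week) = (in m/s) 3.543e-06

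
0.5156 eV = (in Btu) 7.83e-23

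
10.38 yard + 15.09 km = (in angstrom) 1.51e+14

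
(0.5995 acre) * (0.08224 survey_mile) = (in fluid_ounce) 1.086e+10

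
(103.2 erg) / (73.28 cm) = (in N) 1.408e-05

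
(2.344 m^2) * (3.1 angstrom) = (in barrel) 4.57e-09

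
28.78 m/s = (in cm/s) 2878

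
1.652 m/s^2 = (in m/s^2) 1.652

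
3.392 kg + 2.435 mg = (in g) 3392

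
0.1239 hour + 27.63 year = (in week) 1441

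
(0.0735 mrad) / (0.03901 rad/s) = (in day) 2.181e-08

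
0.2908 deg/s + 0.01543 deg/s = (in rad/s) 0.005345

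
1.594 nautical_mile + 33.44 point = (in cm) 2.952e+05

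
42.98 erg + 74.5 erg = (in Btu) 1.113e-08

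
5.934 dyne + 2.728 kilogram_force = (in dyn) 2.675e+06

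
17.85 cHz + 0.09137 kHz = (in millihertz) 9.155e+04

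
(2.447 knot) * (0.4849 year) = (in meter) 1.925e+07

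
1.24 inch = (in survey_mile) 1.957e-05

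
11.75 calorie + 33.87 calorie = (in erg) 1.909e+09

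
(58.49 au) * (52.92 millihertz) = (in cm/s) 4.63e+13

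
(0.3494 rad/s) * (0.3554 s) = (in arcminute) 426.9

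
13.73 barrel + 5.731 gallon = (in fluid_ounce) 7.455e+04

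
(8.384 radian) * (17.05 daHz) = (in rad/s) 1429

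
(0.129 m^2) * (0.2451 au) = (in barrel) 2.975e+10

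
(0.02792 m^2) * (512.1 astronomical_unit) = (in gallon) 5.65e+14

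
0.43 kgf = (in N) 4.217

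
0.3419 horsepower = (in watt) 255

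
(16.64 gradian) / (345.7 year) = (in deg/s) 1.374e-09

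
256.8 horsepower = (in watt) 1.915e+05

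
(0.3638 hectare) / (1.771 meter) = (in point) 5.823e+06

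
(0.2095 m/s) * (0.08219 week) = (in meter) 1.041e+04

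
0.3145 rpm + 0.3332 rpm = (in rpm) 0.6477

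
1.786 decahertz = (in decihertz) 178.6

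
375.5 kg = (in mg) 3.755e+08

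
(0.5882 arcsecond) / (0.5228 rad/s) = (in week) 9.019e-12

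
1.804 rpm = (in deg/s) 10.82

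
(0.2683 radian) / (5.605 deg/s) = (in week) 4.535e-06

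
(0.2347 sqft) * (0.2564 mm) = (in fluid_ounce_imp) 0.1968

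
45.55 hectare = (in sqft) 4.903e+06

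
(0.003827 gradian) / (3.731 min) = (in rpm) 2.564e-06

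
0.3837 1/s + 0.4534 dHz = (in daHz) 0.0429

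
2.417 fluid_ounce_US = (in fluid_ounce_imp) 2.516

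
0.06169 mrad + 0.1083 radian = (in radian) 0.1084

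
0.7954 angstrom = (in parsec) 2.578e-27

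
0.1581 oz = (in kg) 0.004482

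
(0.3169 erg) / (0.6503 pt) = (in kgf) 1.409e-05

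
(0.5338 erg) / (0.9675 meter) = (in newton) 5.517e-08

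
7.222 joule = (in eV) 4.508e+19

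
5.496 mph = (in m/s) 2.457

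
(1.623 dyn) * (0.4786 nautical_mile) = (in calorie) 0.003438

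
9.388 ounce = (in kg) 0.2661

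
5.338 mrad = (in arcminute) 18.35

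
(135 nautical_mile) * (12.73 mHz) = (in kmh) 1.146e+04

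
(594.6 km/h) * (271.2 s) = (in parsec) 1.452e-12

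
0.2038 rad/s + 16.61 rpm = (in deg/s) 111.3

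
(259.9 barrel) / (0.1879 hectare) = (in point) 62.34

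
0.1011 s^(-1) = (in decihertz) 1.011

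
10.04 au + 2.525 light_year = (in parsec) 0.7742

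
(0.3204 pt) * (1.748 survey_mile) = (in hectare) 3.18e-05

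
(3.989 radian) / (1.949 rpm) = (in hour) 0.005429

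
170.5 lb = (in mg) 7.734e+07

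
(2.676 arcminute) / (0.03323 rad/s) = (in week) 3.873e-08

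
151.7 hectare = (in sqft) 1.633e+07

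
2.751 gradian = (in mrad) 43.21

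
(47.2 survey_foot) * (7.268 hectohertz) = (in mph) 2.339e+04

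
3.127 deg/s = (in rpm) 0.5212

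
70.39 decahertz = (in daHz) 70.39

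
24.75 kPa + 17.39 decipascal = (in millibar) 247.5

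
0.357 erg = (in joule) 3.57e-08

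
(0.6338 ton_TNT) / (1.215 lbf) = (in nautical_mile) 2.649e+05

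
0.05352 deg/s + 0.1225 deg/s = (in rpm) 0.02934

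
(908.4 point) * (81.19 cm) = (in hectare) 2.602e-05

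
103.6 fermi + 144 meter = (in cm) 1.44e+04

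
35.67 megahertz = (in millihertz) 3.567e+10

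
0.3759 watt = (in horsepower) 0.0005041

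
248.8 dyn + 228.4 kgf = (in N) 2240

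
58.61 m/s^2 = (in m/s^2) 58.61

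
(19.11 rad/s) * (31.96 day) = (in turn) 8.398e+06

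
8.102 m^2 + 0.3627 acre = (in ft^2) 1.589e+04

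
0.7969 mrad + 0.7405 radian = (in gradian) 47.19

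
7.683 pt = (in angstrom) 2.71e+07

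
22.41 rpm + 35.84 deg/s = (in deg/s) 170.3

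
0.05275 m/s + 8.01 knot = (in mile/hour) 9.336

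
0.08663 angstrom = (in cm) 8.663e-10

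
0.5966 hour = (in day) 0.02486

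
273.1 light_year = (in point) 7.324e+21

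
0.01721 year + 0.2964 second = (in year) 0.01721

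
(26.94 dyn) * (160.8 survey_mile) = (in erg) 6.972e+08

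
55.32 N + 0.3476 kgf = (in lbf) 13.2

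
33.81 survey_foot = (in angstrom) 1.031e+11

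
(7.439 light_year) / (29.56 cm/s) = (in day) 2.756e+12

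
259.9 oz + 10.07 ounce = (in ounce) 270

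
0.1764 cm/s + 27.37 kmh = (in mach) 0.02233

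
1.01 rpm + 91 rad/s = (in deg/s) 5220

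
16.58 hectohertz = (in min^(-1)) 9.948e+04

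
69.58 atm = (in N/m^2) 7.05e+06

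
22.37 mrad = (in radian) 0.02237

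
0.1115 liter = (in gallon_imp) 0.02453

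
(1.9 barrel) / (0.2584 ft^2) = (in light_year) 1.33e-15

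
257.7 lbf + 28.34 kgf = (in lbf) 320.2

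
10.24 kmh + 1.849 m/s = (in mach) 0.01378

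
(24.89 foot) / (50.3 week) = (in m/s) 2.494e-07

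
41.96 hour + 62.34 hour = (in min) 6258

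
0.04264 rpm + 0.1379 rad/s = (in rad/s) 0.1424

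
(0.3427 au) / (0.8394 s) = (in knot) 1.187e+11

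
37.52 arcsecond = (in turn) 2.895e-05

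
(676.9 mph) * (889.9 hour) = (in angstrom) 9.694e+18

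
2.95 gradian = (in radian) 0.04634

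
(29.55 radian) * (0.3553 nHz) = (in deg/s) 6.016e-07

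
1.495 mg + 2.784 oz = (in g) 78.93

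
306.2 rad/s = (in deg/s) 1.754e+04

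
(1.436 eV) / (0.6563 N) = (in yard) 3.834e-19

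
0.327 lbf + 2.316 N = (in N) 3.771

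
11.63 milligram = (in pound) 2.564e-05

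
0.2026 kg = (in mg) 2.026e+05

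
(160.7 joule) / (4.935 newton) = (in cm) 3256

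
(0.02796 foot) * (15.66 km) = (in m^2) 133.5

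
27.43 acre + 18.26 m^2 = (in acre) 27.43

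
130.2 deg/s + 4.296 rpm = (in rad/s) 2.722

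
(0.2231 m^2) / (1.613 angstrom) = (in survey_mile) 8.594e+05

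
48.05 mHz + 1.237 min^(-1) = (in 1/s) 0.06867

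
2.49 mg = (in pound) 5.49e-06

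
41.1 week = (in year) 0.7882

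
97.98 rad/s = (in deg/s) 5614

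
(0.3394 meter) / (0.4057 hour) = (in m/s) 0.0002324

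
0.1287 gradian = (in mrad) 2.022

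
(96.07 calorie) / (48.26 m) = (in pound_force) 1.872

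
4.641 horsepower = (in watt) 3461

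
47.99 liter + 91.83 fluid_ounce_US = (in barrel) 0.3189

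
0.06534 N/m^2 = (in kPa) 6.534e-05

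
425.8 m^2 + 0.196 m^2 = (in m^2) 426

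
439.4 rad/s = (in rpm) 4196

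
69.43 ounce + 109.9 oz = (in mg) 5.084e+06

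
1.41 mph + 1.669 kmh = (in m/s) 1.094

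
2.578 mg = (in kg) 2.578e-06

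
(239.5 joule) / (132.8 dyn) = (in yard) 1.972e+05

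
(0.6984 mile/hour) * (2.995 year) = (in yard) 3.225e+07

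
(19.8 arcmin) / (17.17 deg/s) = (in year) 6.094e-10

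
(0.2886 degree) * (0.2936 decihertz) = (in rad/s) 0.0001479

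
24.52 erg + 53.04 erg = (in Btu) 7.351e-09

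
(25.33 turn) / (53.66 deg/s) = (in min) 2.832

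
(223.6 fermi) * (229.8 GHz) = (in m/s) 0.05138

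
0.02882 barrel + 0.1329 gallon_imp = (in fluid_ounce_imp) 182.5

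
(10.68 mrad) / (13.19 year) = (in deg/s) 1.471e-09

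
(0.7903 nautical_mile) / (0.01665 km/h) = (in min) 5274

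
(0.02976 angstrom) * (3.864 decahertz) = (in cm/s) 1.15e-08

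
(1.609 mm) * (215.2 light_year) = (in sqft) 3.526e+16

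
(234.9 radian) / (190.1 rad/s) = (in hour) 0.0003432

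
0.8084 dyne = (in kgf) 8.243e-07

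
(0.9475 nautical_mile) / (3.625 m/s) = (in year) 1.535e-05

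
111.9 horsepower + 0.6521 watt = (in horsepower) 111.9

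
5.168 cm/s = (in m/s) 0.05168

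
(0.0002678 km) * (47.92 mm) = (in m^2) 0.01283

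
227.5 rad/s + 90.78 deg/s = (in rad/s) 229.1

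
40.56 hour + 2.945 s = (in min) 2434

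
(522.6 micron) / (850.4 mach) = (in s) 1.805e-09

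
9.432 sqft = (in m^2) 0.8763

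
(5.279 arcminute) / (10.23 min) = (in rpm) 2.389e-05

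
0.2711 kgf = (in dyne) 2.659e+05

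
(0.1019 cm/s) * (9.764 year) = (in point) 8.894e+08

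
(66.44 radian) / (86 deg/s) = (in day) 0.0005123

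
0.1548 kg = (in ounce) 5.46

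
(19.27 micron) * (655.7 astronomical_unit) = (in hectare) 1.89e+05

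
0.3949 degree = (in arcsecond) 1422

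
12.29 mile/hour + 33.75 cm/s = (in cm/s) 583.2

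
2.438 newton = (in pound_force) 0.5481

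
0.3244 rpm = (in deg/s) 1.946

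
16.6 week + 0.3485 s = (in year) 0.3184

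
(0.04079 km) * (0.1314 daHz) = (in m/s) 53.6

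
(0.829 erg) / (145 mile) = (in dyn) 3.553e-08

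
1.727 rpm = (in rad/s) 0.1809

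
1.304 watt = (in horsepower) 0.001749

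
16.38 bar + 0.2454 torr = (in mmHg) 1.229e+04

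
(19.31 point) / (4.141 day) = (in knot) 3.701e-08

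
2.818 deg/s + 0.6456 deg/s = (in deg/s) 3.464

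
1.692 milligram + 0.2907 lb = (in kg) 0.1319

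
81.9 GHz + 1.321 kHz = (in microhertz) 8.19e+16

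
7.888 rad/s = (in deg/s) 451.9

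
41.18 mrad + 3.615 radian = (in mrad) 3656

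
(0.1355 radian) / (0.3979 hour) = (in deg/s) 0.00542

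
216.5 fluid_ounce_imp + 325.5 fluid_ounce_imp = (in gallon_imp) 3.388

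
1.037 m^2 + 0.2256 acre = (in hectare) 0.0914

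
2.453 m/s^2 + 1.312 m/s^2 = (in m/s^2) 3.765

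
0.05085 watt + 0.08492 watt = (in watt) 0.1358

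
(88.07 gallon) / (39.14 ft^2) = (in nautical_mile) 4.951e-05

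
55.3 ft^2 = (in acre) 0.00127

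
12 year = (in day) 4380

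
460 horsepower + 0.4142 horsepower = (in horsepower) 460.4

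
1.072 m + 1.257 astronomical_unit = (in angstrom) 1.88e+21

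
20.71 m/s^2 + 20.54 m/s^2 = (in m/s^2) 41.25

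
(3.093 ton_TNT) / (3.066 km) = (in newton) 4.221e+06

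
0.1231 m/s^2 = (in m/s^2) 0.1231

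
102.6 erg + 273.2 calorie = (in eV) 7.134e+21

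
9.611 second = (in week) 1.589e-05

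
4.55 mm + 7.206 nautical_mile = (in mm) 1.335e+07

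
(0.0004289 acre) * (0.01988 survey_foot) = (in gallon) 2.778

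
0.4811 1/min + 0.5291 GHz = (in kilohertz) 5.291e+05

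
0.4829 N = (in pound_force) 0.1086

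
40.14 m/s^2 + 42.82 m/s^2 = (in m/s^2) 82.96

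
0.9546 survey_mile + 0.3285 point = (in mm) 1.536e+06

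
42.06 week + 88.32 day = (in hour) 9186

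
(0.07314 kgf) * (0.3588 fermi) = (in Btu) 2.439e-19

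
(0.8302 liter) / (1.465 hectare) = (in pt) 0.0001606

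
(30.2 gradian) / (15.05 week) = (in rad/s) 5.212e-08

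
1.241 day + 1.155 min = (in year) 0.003402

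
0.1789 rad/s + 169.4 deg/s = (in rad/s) 3.135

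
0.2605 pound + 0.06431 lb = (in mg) 1.473e+05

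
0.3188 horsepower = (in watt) 237.7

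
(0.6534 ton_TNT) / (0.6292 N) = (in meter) 4.345e+09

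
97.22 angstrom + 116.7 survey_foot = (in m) 35.57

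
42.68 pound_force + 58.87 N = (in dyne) 2.487e+07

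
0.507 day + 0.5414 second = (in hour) 12.17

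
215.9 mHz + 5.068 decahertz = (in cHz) 5090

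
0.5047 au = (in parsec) 2.447e-06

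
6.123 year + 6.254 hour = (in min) 3.219e+06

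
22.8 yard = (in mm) 2.085e+04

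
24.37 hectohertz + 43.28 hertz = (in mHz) 2.48e+06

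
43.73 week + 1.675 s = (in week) 43.73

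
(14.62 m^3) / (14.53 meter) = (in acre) 0.0002486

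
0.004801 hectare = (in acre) 0.01186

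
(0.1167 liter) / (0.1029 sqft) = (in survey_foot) 0.04005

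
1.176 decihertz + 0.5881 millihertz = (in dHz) 1.182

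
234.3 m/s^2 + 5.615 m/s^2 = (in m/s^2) 239.9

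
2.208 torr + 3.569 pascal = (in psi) 0.04321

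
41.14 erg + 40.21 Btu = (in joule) 4.242e+04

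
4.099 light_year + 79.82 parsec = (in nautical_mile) 1.351e+15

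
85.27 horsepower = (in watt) 6.359e+04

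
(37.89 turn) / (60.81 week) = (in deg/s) 0.0003709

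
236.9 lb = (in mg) 1.075e+08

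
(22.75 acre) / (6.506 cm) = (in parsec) 4.586e-11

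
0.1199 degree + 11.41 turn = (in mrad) 7.169e+04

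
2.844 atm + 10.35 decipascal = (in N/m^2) 2.882e+05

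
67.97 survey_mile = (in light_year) 1.156e-11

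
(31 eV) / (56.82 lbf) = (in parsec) 6.368e-37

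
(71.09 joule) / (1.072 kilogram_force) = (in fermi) 6.762e+15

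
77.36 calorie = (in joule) 323.7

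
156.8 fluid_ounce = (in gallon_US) 1.225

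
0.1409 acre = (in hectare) 0.05702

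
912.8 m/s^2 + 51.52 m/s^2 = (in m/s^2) 964.3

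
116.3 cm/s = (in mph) 2.602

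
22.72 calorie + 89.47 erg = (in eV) 5.933e+20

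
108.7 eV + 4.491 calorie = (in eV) 1.173e+20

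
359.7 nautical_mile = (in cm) 6.662e+07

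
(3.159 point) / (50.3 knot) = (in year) 1.366e-12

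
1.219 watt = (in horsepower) 0.001635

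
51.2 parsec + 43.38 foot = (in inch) 6.22e+19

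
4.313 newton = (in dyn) 4.313e+05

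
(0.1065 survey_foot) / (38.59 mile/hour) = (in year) 5.967e-11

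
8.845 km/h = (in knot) 4.776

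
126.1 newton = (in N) 126.1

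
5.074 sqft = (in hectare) 4.714e-05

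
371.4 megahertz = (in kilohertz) 3.714e+05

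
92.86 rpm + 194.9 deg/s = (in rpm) 125.3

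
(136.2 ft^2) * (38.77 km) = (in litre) 4.906e+08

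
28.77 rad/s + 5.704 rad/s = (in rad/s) 34.47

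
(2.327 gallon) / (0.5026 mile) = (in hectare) 1.089e-09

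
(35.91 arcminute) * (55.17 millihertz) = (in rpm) 0.005503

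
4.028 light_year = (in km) 3.811e+13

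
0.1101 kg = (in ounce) 3.884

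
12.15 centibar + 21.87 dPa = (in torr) 91.15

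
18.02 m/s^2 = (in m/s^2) 18.02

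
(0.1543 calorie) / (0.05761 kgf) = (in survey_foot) 3.749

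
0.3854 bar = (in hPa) 385.4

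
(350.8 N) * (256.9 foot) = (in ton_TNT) 6.565e-06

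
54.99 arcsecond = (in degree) 0.01528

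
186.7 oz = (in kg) 5.293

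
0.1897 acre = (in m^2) 767.7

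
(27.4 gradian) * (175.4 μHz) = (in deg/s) 0.004325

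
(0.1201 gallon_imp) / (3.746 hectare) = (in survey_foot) 4.782e-08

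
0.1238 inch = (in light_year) 3.324e-19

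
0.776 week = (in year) 0.01488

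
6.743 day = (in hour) 161.8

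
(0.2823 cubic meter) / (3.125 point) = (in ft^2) 2756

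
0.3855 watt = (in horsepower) 0.000517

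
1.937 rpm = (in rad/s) 0.2028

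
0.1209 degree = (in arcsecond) 435.2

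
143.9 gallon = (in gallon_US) 143.9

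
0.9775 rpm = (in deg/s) 5.865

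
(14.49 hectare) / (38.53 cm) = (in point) 1.066e+09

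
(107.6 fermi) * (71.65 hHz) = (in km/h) 2.775e-09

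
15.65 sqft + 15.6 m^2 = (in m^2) 17.05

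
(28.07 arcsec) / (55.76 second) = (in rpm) 2.331e-05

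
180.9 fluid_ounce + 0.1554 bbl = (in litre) 30.06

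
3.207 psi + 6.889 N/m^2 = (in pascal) 2.212e+04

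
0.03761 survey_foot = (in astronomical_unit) 7.663e-14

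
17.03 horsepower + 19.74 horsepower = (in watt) 2.742e+04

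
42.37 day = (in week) 6.053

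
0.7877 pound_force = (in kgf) 0.3573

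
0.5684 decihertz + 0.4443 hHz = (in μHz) 4.449e+07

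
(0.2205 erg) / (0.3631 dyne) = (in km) 6.073e-06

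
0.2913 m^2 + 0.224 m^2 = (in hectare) 5.153e-05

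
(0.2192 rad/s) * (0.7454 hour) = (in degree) 3.37e+04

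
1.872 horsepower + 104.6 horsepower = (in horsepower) 106.5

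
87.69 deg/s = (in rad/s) 1.53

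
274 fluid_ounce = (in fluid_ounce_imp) 285.2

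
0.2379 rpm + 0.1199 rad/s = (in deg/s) 8.297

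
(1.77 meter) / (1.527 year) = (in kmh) 1.323e-07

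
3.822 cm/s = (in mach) 0.0001122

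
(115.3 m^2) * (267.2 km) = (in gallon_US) 8.139e+09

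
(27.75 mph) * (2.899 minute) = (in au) 1.442e-08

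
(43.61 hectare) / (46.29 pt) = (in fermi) 2.671e+22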